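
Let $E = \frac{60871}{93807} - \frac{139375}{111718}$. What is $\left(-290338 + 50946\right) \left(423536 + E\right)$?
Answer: $- \frac{531285243725212284944}{5239965213} \approx -1.0139 \cdot 10^{11}$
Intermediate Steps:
$E = - \frac{6273964247}{10479930426}$ ($E = 60871 \cdot \frac{1}{93807} - \frac{139375}{111718} = \frac{60871}{93807} - \frac{139375}{111718} = - \frac{6273964247}{10479930426} \approx -0.59866$)
$\left(-290338 + 50946\right) \left(423536 + E\right) = \left(-290338 + 50946\right) \left(423536 - \frac{6273964247}{10479930426}\right) = \left(-239392\right) \frac{4438621538942089}{10479930426} = - \frac{531285243725212284944}{5239965213}$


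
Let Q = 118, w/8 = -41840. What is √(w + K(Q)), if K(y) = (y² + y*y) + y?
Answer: I*√306754 ≈ 553.85*I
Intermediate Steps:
w = -334720 (w = 8*(-41840) = -334720)
K(y) = y + 2*y² (K(y) = (y² + y²) + y = 2*y² + y = y + 2*y²)
√(w + K(Q)) = √(-334720 + 118*(1 + 2*118)) = √(-334720 + 118*(1 + 236)) = √(-334720 + 118*237) = √(-334720 + 27966) = √(-306754) = I*√306754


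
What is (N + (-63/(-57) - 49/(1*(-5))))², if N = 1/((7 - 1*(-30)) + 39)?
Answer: 17214201/144400 ≈ 119.21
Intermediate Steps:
N = 1/76 (N = 1/((7 + 30) + 39) = 1/(37 + 39) = 1/76 ≈ 0.013158)
(N + (-63/(-57) - 49/(1*(-5))))² = (1/76 + (-63/(-57) - 49/(1*(-5))))² = (1/76 + (-63*(-1/57) - 49/(-5)))² = (1/76 + (21/19 - 49*(-⅕)))² = (1/76 + (21/19 + 49/5))² = (1/76 + 1036/95)² = (4149/380)² = 17214201/144400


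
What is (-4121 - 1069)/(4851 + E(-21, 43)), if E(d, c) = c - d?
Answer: -1038/983 ≈ -1.0560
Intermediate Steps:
(-4121 - 1069)/(4851 + E(-21, 43)) = (-4121 - 1069)/(4851 + (43 - 1*(-21))) = -5190/(4851 + (43 + 21)) = -5190/(4851 + 64) = -5190/4915 = -5190*1/4915 = -1038/983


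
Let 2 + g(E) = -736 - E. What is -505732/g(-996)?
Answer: -252866/129 ≈ -1960.2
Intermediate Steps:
g(E) = -738 - E (g(E) = -2 + (-736 - E) = -738 - E)
-505732/g(-996) = -505732/(-738 - 1*(-996)) = -505732/(-738 + 996) = -505732/258 = -505732*1/258 = -252866/129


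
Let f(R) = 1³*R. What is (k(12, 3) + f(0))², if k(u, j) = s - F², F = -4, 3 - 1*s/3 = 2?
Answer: 169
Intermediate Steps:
s = 3 (s = 9 - 3*2 = 9 - 6 = 3)
k(u, j) = -13 (k(u, j) = 3 - 1*(-4)² = 3 - 1*16 = 3 - 16 = -13)
f(R) = R (f(R) = 1*R = R)
(k(12, 3) + f(0))² = (-13 + 0)² = (-13)² = 169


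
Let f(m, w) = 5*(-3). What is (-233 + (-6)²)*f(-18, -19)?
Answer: 2955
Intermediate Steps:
f(m, w) = -15
(-233 + (-6)²)*f(-18, -19) = (-233 + (-6)²)*(-15) = (-233 + 36)*(-15) = -197*(-15) = 2955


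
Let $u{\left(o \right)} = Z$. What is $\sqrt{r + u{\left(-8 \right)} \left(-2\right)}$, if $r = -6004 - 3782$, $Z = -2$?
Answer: $i \sqrt{9782} \approx 98.904 i$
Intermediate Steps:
$u{\left(o \right)} = -2$
$r = -9786$
$\sqrt{r + u{\left(-8 \right)} \left(-2\right)} = \sqrt{-9786 - -4} = \sqrt{-9786 + 4} = \sqrt{-9782} = i \sqrt{9782}$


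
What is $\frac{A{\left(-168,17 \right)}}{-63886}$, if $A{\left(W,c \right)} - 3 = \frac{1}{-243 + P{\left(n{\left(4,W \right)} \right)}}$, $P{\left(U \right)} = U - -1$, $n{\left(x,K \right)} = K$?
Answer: $- \frac{1229}{26193260} \approx -4.692 \cdot 10^{-5}$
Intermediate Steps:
$P{\left(U \right)} = 1 + U$ ($P{\left(U \right)} = U + 1 = 1 + U$)
$A{\left(W,c \right)} = 3 + \frac{1}{-242 + W}$ ($A{\left(W,c \right)} = 3 + \frac{1}{-243 + \left(1 + W\right)} = 3 + \frac{1}{-242 + W}$)
$\frac{A{\left(-168,17 \right)}}{-63886} = \frac{\frac{1}{-242 - 168} \left(-725 + 3 \left(-168\right)\right)}{-63886} = \frac{-725 - 504}{-410} \left(- \frac{1}{63886}\right) = \left(- \frac{1}{410}\right) \left(-1229\right) \left(- \frac{1}{63886}\right) = \frac{1229}{410} \left(- \frac{1}{63886}\right) = - \frac{1229}{26193260}$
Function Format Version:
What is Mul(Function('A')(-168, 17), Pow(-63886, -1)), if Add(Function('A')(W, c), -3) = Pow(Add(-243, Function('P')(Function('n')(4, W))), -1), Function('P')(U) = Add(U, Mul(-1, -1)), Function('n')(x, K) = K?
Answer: Rational(-1229, 26193260) ≈ -4.6920e-5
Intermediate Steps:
Function('P')(U) = Add(1, U) (Function('P')(U) = Add(U, 1) = Add(1, U))
Function('A')(W, c) = Add(3, Pow(Add(-242, W), -1)) (Function('A')(W, c) = Add(3, Pow(Add(-243, Add(1, W)), -1)) = Add(3, Pow(Add(-242, W), -1)))
Mul(Function('A')(-168, 17), Pow(-63886, -1)) = Mul(Mul(Pow(Add(-242, -168), -1), Add(-725, Mul(3, -168))), Pow(-63886, -1)) = Mul(Mul(Pow(-410, -1), Add(-725, -504)), Rational(-1, 63886)) = Mul(Mul(Rational(-1, 410), -1229), Rational(-1, 63886)) = Mul(Rational(1229, 410), Rational(-1, 63886)) = Rational(-1229, 26193260)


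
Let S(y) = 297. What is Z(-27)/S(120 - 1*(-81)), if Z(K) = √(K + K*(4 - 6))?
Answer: √3/99 ≈ 0.017495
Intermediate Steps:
Z(K) = √(-K) (Z(K) = √(K + K*(-2)) = √(K - 2*K) = √(-K))
Z(-27)/S(120 - 1*(-81)) = √(-1*(-27))/297 = √27*(1/297) = (3*√3)*(1/297) = √3/99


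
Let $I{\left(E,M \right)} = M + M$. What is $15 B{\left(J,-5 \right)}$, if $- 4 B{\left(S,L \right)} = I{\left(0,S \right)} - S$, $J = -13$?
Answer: $\frac{195}{4} \approx 48.75$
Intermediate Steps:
$I{\left(E,M \right)} = 2 M$
$B{\left(S,L \right)} = - \frac{S}{4}$ ($B{\left(S,L \right)} = - \frac{2 S - S}{4} = - \frac{S}{4}$)
$15 B{\left(J,-5 \right)} = 15 \left(\left(- \frac{1}{4}\right) \left(-13\right)\right) = 15 \cdot \frac{13}{4} = \frac{195}{4}$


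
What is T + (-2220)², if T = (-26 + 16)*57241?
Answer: 4355990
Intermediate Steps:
T = -572410 (T = -10*57241 = -572410)
T + (-2220)² = -572410 + (-2220)² = -572410 + 4928400 = 4355990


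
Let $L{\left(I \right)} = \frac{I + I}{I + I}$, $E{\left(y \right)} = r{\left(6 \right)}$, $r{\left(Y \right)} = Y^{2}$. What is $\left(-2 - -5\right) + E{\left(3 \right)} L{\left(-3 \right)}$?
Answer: $39$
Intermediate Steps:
$E{\left(y \right)} = 36$ ($E{\left(y \right)} = 6^{2} = 36$)
$L{\left(I \right)} = 1$ ($L{\left(I \right)} = \frac{2 I}{2 I} = 2 I \frac{1}{2 I} = 1$)
$\left(-2 - -5\right) + E{\left(3 \right)} L{\left(-3 \right)} = \left(-2 - -5\right) + 36 \cdot 1 = \left(-2 + 5\right) + 36 = 3 + 36 = 39$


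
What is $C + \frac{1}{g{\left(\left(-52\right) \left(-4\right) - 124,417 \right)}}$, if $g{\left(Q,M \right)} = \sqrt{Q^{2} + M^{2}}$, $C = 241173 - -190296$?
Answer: $431469 + \frac{\sqrt{20105}}{60315} \approx 4.3147 \cdot 10^{5}$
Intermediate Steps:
$C = 431469$ ($C = 241173 + 190296 = 431469$)
$g{\left(Q,M \right)} = \sqrt{M^{2} + Q^{2}}$
$C + \frac{1}{g{\left(\left(-52\right) \left(-4\right) - 124,417 \right)}} = 431469 + \frac{1}{\sqrt{417^{2} + \left(\left(-52\right) \left(-4\right) - 124\right)^{2}}} = 431469 + \frac{1}{\sqrt{173889 + \left(208 - 124\right)^{2}}} = 431469 + \frac{1}{\sqrt{173889 + 84^{2}}} = 431469 + \frac{1}{\sqrt{173889 + 7056}} = 431469 + \frac{1}{\sqrt{180945}} = 431469 + \frac{1}{3 \sqrt{20105}} = 431469 + \frac{\sqrt{20105}}{60315}$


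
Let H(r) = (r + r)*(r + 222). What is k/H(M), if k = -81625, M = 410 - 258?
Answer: -81625/113696 ≈ -0.71792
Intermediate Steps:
M = 152
H(r) = 2*r*(222 + r) (H(r) = (2*r)*(222 + r) = 2*r*(222 + r))
k/H(M) = -81625*1/(304*(222 + 152)) = -81625/(2*152*374) = -81625/113696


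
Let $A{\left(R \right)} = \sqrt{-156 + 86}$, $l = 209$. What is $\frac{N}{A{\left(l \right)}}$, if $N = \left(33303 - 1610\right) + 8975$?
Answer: $- \frac{20334 i \sqrt{70}}{35} \approx - 4860.8 i$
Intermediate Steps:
$A{\left(R \right)} = i \sqrt{70}$ ($A{\left(R \right)} = \sqrt{-70} = i \sqrt{70}$)
$N = 40668$ ($N = \left(33303 - 1610\right) + 8975 = 31693 + 8975 = 40668$)
$\frac{N}{A{\left(l \right)}} = \frac{40668}{i \sqrt{70}} = 40668 \left(- \frac{i \sqrt{70}}{70}\right) = - \frac{20334 i \sqrt{70}}{35}$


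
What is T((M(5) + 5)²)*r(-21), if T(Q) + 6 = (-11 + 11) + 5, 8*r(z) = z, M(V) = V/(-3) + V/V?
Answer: 21/8 ≈ 2.6250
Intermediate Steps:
M(V) = 1 - V/3 (M(V) = V*(-⅓) + 1 = -V/3 + 1 = 1 - V/3)
r(z) = z/8
T(Q) = -1 (T(Q) = -6 + ((-11 + 11) + 5) = -6 + (0 + 5) = -6 + 5 = -1)
T((M(5) + 5)²)*r(-21) = -(-21)/8 = -1*(-21/8) = 21/8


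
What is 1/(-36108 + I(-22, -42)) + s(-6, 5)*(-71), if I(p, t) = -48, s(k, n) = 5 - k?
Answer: -28237837/36156 ≈ -781.00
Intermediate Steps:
1/(-36108 + I(-22, -42)) + s(-6, 5)*(-71) = 1/(-36108 - 48) + (5 - 1*(-6))*(-71) = 1/(-36156) + (5 + 6)*(-71) = -1/36156 + 11*(-71) = -1/36156 - 781 = -28237837/36156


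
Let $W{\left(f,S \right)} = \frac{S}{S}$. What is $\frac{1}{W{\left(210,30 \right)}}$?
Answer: $1$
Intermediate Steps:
$W{\left(f,S \right)} = 1$
$\frac{1}{W{\left(210,30 \right)}} = 1^{-1} = 1$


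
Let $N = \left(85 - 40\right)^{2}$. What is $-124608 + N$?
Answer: $-122583$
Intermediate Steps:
$N = 2025$ ($N = 45^{2} = 2025$)
$-124608 + N = -124608 + 2025 = -122583$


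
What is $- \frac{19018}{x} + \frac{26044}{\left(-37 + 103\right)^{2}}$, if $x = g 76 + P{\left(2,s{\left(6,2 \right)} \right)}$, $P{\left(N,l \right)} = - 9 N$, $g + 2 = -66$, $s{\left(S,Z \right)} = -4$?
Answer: $\frac{27238324}{2823777} \approx 9.6461$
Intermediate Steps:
$g = -68$ ($g = -2 - 66 = -68$)
$x = -5186$ ($x = \left(-68\right) 76 - 18 = -5168 - 18 = -5186$)
$- \frac{19018}{x} + \frac{26044}{\left(-37 + 103\right)^{2}} = - \frac{19018}{-5186} + \frac{26044}{\left(-37 + 103\right)^{2}} = \left(-19018\right) \left(- \frac{1}{5186}\right) + \frac{26044}{66^{2}} = \frac{9509}{2593} + \frac{26044}{4356} = \frac{9509}{2593} + 26044 \cdot \frac{1}{4356} = \frac{9509}{2593} + \frac{6511}{1089} = \frac{27238324}{2823777}$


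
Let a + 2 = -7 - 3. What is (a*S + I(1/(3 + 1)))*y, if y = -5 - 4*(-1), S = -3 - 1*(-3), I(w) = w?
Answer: -1/4 ≈ -0.25000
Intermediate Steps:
a = -12 (a = -2 + (-7 - 3) = -2 - 10 = -12)
S = 0 (S = -3 + 3 = 0)
y = -1 (y = -5 + 4 = -1)
(a*S + I(1/(3 + 1)))*y = (-12*0 + 1/(3 + 1))*(-1) = (0 + 1/4)*(-1) = (1/4)*(-1) = -1/4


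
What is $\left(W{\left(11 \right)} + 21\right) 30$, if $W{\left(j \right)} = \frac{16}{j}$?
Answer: $\frac{7410}{11} \approx 673.64$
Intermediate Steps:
$\left(W{\left(11 \right)} + 21\right) 30 = \left(\frac{16}{11} + 21\right) 30 = \frac{247}{11} \cdot 30 = \frac{7410}{11}$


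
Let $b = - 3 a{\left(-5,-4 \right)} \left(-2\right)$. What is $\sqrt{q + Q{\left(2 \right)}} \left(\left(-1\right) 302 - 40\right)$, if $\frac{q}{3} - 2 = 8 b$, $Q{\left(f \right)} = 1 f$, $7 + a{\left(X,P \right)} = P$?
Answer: $- 684 i \sqrt{394} \approx - 13577.0 i$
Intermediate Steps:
$a{\left(X,P \right)} = -7 + P$
$b = -66$ ($b = - 3 \left(-7 - 4\right) \left(-2\right) = \left(-3\right) \left(-11\right) \left(-2\right) = 33 \left(-2\right) = -66$)
$Q{\left(f \right)} = f$
$q = -1578$ ($q = 6 + 3 \cdot 8 \left(-66\right) = 6 + 3 \left(-528\right) = 6 - 1584 = -1578$)
$\sqrt{q + Q{\left(2 \right)}} \left(\left(-1\right) 302 - 40\right) = \sqrt{-1578 + 2} \left(\left(-1\right) 302 - 40\right) = \sqrt{-1576} \left(-302 - 40\right) = 2 i \sqrt{394} \left(-342\right) = - 684 i \sqrt{394}$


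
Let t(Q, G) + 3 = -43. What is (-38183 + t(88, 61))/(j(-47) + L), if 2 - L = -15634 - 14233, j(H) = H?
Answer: -38229/29822 ≈ -1.2819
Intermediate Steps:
t(Q, G) = -46 (t(Q, G) = -3 - 43 = -46)
L = 29869 (L = 2 - (-15634 - 14233) = 2 - 1*(-29867) = 2 + 29867 = 29869)
(-38183 + t(88, 61))/(j(-47) + L) = (-38183 - 46)/(-47 + 29869) = -38229/29822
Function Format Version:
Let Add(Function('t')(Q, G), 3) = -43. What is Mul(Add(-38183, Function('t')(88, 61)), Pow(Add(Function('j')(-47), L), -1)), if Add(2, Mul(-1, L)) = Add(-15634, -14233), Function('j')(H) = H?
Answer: Rational(-38229, 29822) ≈ -1.2819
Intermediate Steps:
Function('t')(Q, G) = -46 (Function('t')(Q, G) = Add(-3, -43) = -46)
L = 29869 (L = Add(2, Mul(-1, Add(-15634, -14233))) = Add(2, Mul(-1, -29867)) = Add(2, 29867) = 29869)
Mul(Add(-38183, Function('t')(88, 61)), Pow(Add(Function('j')(-47), L), -1)) = Mul(Add(-38183, -46), Pow(Add(-47, 29869), -1)) = Mul(-38229, Pow(29822, -1)) = Mul(-38229, Rational(1, 29822)) = Rational(-38229, 29822)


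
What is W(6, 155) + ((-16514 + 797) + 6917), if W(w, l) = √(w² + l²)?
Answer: -8800 + √24061 ≈ -8644.9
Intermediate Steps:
W(w, l) = √(l² + w²)
W(6, 155) + ((-16514 + 797) + 6917) = √(155² + 6²) + ((-16514 + 797) + 6917) = √(24025 + 36) + (-15717 + 6917) = √24061 - 8800 = -8800 + √24061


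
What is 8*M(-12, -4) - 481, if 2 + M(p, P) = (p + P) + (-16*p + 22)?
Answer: 1087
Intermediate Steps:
M(p, P) = 20 + P - 15*p (M(p, P) = -2 + ((p + P) + (-16*p + 22)) = -2 + ((P + p) + (22 - 16*p)) = -2 + (22 + P - 15*p) = 20 + P - 15*p)
8*M(-12, -4) - 481 = 8*(20 - 4 - 15*(-12)) - 481 = 8*(20 - 4 + 180) - 481 = 8*196 - 481 = 1568 - 481 = 1087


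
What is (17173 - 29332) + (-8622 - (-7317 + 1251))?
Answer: -14715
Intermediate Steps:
(17173 - 29332) + (-8622 - (-7317 + 1251)) = -12159 + (-8622 - 1*(-6066)) = -12159 + (-8622 + 6066) = -12159 - 2556 = -14715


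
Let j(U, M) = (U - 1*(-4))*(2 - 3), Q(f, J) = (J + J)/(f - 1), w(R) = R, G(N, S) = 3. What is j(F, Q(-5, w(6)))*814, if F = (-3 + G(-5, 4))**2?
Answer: -3256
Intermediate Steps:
F = 0 (F = (-3 + 3)**2 = 0**2 = 0)
Q(f, J) = 2*J/(-1 + f) (Q(f, J) = (2*J)/(-1 + f) = 2*J/(-1 + f))
j(U, M) = -4 - U (j(U, M) = (U + 4)*(-1) = (4 + U)*(-1) = -4 - U)
j(F, Q(-5, w(6)))*814 = (-4 - 1*0)*814 = (-4 + 0)*814 = -4*814 = -3256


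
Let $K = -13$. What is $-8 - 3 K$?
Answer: $31$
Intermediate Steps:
$-8 - 3 K = -8 - -39 = -8 + 39 = 31$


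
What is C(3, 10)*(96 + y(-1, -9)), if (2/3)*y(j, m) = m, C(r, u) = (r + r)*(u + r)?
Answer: 6435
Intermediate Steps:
C(r, u) = 2*r*(r + u) (C(r, u) = (2*r)*(r + u) = 2*r*(r + u))
y(j, m) = 3*m/2
C(3, 10)*(96 + y(-1, -9)) = (2*3*(3 + 10))*(96 + (3/2)*(-9)) = (2*3*13)*(96 - 27/2) = 78*(165/2) = 6435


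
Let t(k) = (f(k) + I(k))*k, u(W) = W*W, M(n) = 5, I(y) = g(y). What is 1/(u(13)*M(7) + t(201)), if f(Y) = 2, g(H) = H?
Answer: 1/41648 ≈ 2.4011e-5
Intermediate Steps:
I(y) = y
u(W) = W²
t(k) = k*(2 + k) (t(k) = (2 + k)*k = k*(2 + k))
1/(u(13)*M(7) + t(201)) = 1/(13²*5 + 201*(2 + 201)) = 1/(169*5 + 201*203) = 1/(845 + 40803) = 1/41648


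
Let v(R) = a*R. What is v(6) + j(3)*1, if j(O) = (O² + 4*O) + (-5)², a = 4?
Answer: 70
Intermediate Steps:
j(O) = 25 + O² + 4*O (j(O) = (O² + 4*O) + 25 = 25 + O² + 4*O)
v(R) = 4*R
v(6) + j(3)*1 = 4*6 + (25 + 3² + 4*3)*1 = 24 + (25 + 9 + 12)*1 = 24 + 46*1 = 24 + 46 = 70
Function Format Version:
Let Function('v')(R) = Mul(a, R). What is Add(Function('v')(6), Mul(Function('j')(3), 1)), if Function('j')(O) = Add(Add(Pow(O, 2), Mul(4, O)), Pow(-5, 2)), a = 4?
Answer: 70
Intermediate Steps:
Function('j')(O) = Add(25, Pow(O, 2), Mul(4, O)) (Function('j')(O) = Add(Add(Pow(O, 2), Mul(4, O)), 25) = Add(25, Pow(O, 2), Mul(4, O)))
Function('v')(R) = Mul(4, R)
Add(Function('v')(6), Mul(Function('j')(3), 1)) = Add(Mul(4, 6), Mul(Add(25, Pow(3, 2), Mul(4, 3)), 1)) = Add(24, Mul(Add(25, 9, 12), 1)) = Add(24, Mul(46, 1)) = Add(24, 46) = 70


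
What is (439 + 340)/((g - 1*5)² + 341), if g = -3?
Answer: 779/405 ≈ 1.9235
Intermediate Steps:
(439 + 340)/((g - 1*5)² + 341) = (439 + 340)/((-3 - 1*5)² + 341) = 779/((-3 - 5)² + 341) = 779/((-8)² + 341) = 779/(64 + 341) = 779/405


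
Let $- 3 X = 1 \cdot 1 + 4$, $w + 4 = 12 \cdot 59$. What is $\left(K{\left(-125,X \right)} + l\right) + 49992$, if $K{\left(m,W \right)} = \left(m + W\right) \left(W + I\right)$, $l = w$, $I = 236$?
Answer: $\frac{189124}{9} \approx 21014.0$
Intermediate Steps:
$w = 704$ ($w = -4 + 12 \cdot 59 = -4 + 708 = 704$)
$l = 704$
$X = - \frac{5}{3}$ ($X = - \frac{1 \cdot 1 + 4}{3} = - \frac{1 + 4}{3} = \left(- \frac{1}{3}\right) 5 = - \frac{5}{3} \approx -1.6667$)
$K{\left(m,W \right)} = \left(236 + W\right) \left(W + m\right)$ ($K{\left(m,W \right)} = \left(m + W\right) \left(W + 236\right) = \left(W + m\right) \left(236 + W\right) = \left(236 + W\right) \left(W + m\right)$)
$\left(K{\left(-125,X \right)} + l\right) + 49992 = \left(\left(\left(- \frac{5}{3}\right)^{2} + 236 \left(- \frac{5}{3}\right) + 236 \left(-125\right) - - \frac{625}{3}\right) + 704\right) + 49992 = \left(\left(\frac{25}{9} - \frac{1180}{3} - 29500 + \frac{625}{3}\right) + 704\right) + 49992 = \left(- \frac{267140}{9} + 704\right) + 49992 = - \frac{260804}{9} + 49992 = \frac{189124}{9}$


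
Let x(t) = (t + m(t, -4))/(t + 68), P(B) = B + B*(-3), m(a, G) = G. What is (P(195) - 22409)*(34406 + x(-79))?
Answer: -8630538651/11 ≈ -7.8459e+8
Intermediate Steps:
P(B) = -2*B (P(B) = B - 3*B = -2*B)
x(t) = (-4 + t)/(68 + t) (x(t) = (t - 4)/(t + 68) = (-4 + t)/(68 + t))
(P(195) - 22409)*(34406 + x(-79)) = (-2*195 - 22409)*(34406 + (-4 - 79)/(68 - 79)) = (-390 - 22409)*(34406 - 83/(-11)) = -22799*(34406 - 1/11*(-83)) = -22799*(34406 + 83/11) = -22799*378549/11 = -8630538651/11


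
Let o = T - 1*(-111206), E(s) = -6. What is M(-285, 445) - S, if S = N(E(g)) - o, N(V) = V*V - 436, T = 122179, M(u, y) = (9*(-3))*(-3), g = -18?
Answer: 233866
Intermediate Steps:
M(u, y) = 81 (M(u, y) = -27*(-3) = 81)
o = 233385 (o = 122179 - 1*(-111206) = 122179 + 111206 = 233385)
N(V) = -436 + V**2 (N(V) = V**2 - 436 = -436 + V**2)
S = -233785 (S = (-436 + (-6)**2) - 1*233385 = (-436 + 36) - 233385 = -400 - 233385 = -233785)
M(-285, 445) - S = 81 - 1*(-233785) = 81 + 233785 = 233866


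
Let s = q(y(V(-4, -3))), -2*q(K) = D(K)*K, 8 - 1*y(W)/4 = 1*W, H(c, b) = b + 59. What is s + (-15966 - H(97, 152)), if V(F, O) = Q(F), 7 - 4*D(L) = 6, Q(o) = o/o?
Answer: -32361/2 ≈ -16181.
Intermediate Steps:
Q(o) = 1
D(L) = ¼ (D(L) = 7/4 - ¼*6 = 7/4 - 3/2 = ¼)
H(c, b) = 59 + b
V(F, O) = 1
y(W) = 32 - 4*W
q(K) = -K/8
s = -7/2 (s = -(32 - 4*1)/8 = -(32 - 4)/8 = -⅛*28 = -7/2 ≈ -3.5000)
s + (-15966 - H(97, 152)) = -7/2 + (-15966 - (59 + 152)) = -7/2 + (-15966 - 1*211) = -7/2 + (-15966 - 211) = -7/2 - 16177 = -32361/2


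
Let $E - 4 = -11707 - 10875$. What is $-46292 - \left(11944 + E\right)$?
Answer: $-35658$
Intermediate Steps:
$E = -22578$ ($E = 4 - 22582 = -22578$)
$-46292 - \left(11944 + E\right) = -46292 - -10634 = -46292 + \left(-11944 + 22578\right) = -46292 + 10634 = -35658$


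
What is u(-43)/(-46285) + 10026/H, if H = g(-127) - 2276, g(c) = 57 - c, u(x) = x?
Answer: -231981727/48414110 ≈ -4.7916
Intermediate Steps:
H = -2092 (H = (57 - 1*(-127)) - 2276 = (57 + 127) - 2276 = 184 - 2276 = -2092)
u(-43)/(-46285) + 10026/H = -43/(-46285) + 10026/(-2092) = -43*(-1/46285) + 10026*(-1/2092) = 43/46285 - 5013/1046 = -231981727/48414110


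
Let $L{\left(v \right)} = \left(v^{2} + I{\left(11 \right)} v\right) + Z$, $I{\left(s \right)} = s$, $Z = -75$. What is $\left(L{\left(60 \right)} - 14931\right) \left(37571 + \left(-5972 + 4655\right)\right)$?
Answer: $-389585484$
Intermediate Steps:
$L{\left(v \right)} = -75 + v^{2} + 11 v$ ($L{\left(v \right)} = \left(v^{2} + 11 v\right) - 75 = -75 + v^{2} + 11 v$)
$\left(L{\left(60 \right)} - 14931\right) \left(37571 + \left(-5972 + 4655\right)\right) = \left(\left(-75 + 60^{2} + 11 \cdot 60\right) - 14931\right) \left(37571 + \left(-5972 + 4655\right)\right) = \left(\left(-75 + 3600 + 660\right) - 14931\right) \left(37571 - 1317\right) = \left(4185 - 14931\right) 36254 = \left(-10746\right) 36254 = -389585484$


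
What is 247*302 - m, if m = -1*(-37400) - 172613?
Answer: 209807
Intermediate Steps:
m = -135213 (m = 37400 - 172613 = -135213)
247*302 - m = 247*302 - 1*(-135213) = 74594 + 135213 = 209807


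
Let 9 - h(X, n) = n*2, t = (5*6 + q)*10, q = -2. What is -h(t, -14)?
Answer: -37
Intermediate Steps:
t = 280 (t = (5*6 - 2)*10 = (30 - 2)*10 = 28*10 = 280)
h(X, n) = 9 - 2*n (h(X, n) = 9 - n*2 = 9 - 2*n)
-h(t, -14) = -(9 - 2*(-14)) = -(9 + 28) = -1*37 = -37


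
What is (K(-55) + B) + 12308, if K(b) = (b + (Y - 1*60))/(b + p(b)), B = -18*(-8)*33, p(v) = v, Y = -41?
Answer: 938378/55 ≈ 17061.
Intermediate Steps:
B = 4752 (B = 144*33 = 4752)
K(b) = (-101 + b)/(2*b) (K(b) = (b + (-41 - 1*60))/(b + b) = (b + (-41 - 60))/((2*b)) = (b - 101)*(1/(2*b)) = (-101 + b)*(1/(2*b)) = (-101 + b)/(2*b))
(K(-55) + B) + 12308 = ((1/2)*(-101 - 55)/(-55) + 4752) + 12308 = ((1/2)*(-1/55)*(-156) + 4752) + 12308 = (78/55 + 4752) + 12308 = 261438/55 + 12308 = 938378/55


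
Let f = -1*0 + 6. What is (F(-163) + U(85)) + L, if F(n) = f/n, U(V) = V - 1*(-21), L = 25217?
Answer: 4127643/163 ≈ 25323.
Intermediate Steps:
U(V) = 21 + V (U(V) = V + 21 = 21 + V)
f = 6 (f = 0 + 6 = 6)
F(n) = 6/n
(F(-163) + U(85)) + L = (6/(-163) + (21 + 85)) + 25217 = (6*(-1/163) + 106) + 25217 = (-6/163 + 106) + 25217 = 17272/163 + 25217 = 4127643/163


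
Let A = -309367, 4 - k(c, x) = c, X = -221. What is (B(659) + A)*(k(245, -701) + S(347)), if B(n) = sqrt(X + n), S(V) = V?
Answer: -32792902 + 106*sqrt(438) ≈ -3.2791e+7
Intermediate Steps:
k(c, x) = 4 - c
B(n) = sqrt(-221 + n)
(B(659) + A)*(k(245, -701) + S(347)) = (sqrt(-221 + 659) - 309367)*((4 - 1*245) + 347) = (sqrt(438) - 309367)*((4 - 245) + 347) = (-309367 + sqrt(438))*(-241 + 347) = (-309367 + sqrt(438))*106 = -32792902 + 106*sqrt(438)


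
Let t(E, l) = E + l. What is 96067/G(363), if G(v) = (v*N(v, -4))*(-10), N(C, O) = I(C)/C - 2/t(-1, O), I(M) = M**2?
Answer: -96067/1319142 ≈ -0.072825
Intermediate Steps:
N(C, O) = C - 2/(-1 + O) (N(C, O) = C**2/C - 2/(-1 + O) = C - 2/(-1 + O))
G(v) = -10*v*(2/5 + v) (G(v) = (v*((-2 + v*(-1 - 4))/(-1 - 4)))*(-10) = (v*((-2 + v*(-5))/(-5)))*(-10) = (v*(-(-2 - 5*v)/5))*(-10) = (v*(2/5 + v))*(-10) = -10*v*(2/5 + v))
96067/G(363) = 96067/((-2*363*(2 + 5*363))) = 96067/((-2*363*(2 + 1815))) = 96067/((-2*363*1817)) = 96067/(-1319142) = 96067*(-1/1319142) = -96067/1319142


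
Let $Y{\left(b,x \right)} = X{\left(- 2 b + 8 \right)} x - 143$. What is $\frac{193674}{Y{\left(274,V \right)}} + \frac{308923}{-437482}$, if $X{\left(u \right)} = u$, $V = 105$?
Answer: $- \frac{102288998957}{24867789326} \approx -4.1133$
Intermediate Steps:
$Y{\left(b,x \right)} = -143 + x \left(8 - 2 b\right)$ ($Y{\left(b,x \right)} = \left(- 2 b + 8\right) x - 143 = \left(8 - 2 b\right) x - 143 = x \left(8 - 2 b\right) - 143 = -143 + x \left(8 - 2 b\right)$)
$\frac{193674}{Y{\left(274,V \right)}} + \frac{308923}{-437482} = \frac{193674}{-143 - 210 \left(-4 + 274\right)} + \frac{308923}{-437482} = \frac{193674}{-143 - 210 \cdot 270} + 308923 \left(- \frac{1}{437482}\right) = \frac{193674}{-143 - 56700} - \frac{308923}{437482} = \frac{193674}{-56843} - \frac{308923}{437482} = 193674 \left(- \frac{1}{56843}\right) - \frac{308923}{437482} = - \frac{193674}{56843} - \frac{308923}{437482} = - \frac{102288998957}{24867789326}$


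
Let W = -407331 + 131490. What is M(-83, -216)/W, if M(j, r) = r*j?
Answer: -1992/30649 ≈ -0.064994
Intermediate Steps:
W = -275841
M(j, r) = j*r
M(-83, -216)/W = -83*(-216)/(-275841) = 17928*(-1/275841) = -1992/30649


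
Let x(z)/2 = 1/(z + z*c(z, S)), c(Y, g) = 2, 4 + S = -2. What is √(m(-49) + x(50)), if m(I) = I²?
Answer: 2*√135057/15 ≈ 49.000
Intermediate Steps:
S = -6 (S = -4 - 2 = -6)
x(z) = 2/(3*z) (x(z) = 2/(z + z*2) = 2/(z + 2*z) = 2/((3*z)) = 2*(1/(3*z)) = 2/(3*z))
√(m(-49) + x(50)) = √((-49)² + (⅔)/50) = √(2401 + (⅔)*(1/50)) = √(2401 + 1/75) = √(180076/75) = 2*√135057/15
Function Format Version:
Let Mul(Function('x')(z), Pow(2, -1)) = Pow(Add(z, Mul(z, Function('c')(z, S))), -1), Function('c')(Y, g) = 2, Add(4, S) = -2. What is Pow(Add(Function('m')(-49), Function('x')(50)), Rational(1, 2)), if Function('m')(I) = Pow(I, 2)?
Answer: Mul(Rational(2, 15), Pow(135057, Rational(1, 2))) ≈ 49.000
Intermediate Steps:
S = -6 (S = Add(-4, -2) = -6)
Function('x')(z) = Mul(Rational(2, 3), Pow(z, -1)) (Function('x')(z) = Mul(2, Pow(Add(z, Mul(z, 2)), -1)) = Mul(2, Pow(Add(z, Mul(2, z)), -1)) = Mul(2, Pow(Mul(3, z), -1)) = Mul(2, Mul(Rational(1, 3), Pow(z, -1))) = Mul(Rational(2, 3), Pow(z, -1)))
Pow(Add(Function('m')(-49), Function('x')(50)), Rational(1, 2)) = Pow(Add(Pow(-49, 2), Mul(Rational(2, 3), Pow(50, -1))), Rational(1, 2)) = Pow(Add(2401, Mul(Rational(2, 3), Rational(1, 50))), Rational(1, 2)) = Pow(Add(2401, Rational(1, 75)), Rational(1, 2)) = Pow(Rational(180076, 75), Rational(1, 2)) = Mul(Rational(2, 15), Pow(135057, Rational(1, 2)))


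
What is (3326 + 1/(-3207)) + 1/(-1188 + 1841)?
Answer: 6965215300/2094171 ≈ 3326.0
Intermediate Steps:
(3326 + 1/(-3207)) + 1/(-1188 + 1841) = (3326 - 1/3207) + 1/653 = 10666481/3207 + 1/653 = 6965215300/2094171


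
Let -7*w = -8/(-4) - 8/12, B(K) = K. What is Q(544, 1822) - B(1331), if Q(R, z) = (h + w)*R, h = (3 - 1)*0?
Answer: -30127/21 ≈ -1434.6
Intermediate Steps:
h = 0 (h = 2*0 = 0)
w = -4/21 (w = -(-8/(-4) - 8/12)/7 = -(-8*(-¼) - 8*1/12)/7 = -(2 - ⅔)/7 = -⅐*4/3 = -4/21 ≈ -0.19048)
Q(R, z) = -4*R/21 (Q(R, z) = (0 - 4/21)*R = -4*R/21)
Q(544, 1822) - B(1331) = -4/21*544 - 1*1331 = -2176/21 - 1331 = -30127/21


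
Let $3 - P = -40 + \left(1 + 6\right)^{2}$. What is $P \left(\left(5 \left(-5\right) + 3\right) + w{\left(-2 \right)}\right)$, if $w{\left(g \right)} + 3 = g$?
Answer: $162$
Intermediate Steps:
$w{\left(g \right)} = -3 + g$
$P = -6$ ($P = 3 - \left(-40 + \left(1 + 6\right)^{2}\right) = 3 - \left(-40 + 7^{2}\right) = 3 - \left(-40 + 49\right) = 3 - 9 = -6$)
$P \left(\left(5 \left(-5\right) + 3\right) + w{\left(-2 \right)}\right) = - 6 \left(\left(5 \left(-5\right) + 3\right) - 5\right) = - 6 \left(\left(-25 + 3\right) - 5\right) = - 6 \left(-22 - 5\right) = \left(-6\right) \left(-27\right) = 162$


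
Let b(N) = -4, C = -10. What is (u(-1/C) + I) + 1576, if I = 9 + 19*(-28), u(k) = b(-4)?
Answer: 1049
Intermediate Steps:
u(k) = -4
I = -523 (I = 9 - 532 = -523)
(u(-1/C) + I) + 1576 = (-4 - 523) + 1576 = -527 + 1576 = 1049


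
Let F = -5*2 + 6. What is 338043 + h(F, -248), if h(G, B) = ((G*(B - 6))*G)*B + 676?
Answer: 1346591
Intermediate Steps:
F = -4 (F = -10 + 6 = -4)
h(G, B) = 676 + B*G²*(-6 + B) (h(G, B) = ((G*(-6 + B))*G)*B + 676 = (G²*(-6 + B))*B + 676 = B*G²*(-6 + B) + 676 = 676 + B*G²*(-6 + B))
338043 + h(F, -248) = 338043 + (676 + (-248)²*(-4)² - 6*(-248)*(-4)²) = 338043 + (676 + 61504*16 - 6*(-248)*16) = 338043 + (676 + 984064 + 23808) = 338043 + 1008548 = 1346591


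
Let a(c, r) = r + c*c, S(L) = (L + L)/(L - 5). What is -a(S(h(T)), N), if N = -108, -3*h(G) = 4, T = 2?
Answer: 38924/361 ≈ 107.82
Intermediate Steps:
h(G) = -4/3 (h(G) = -⅓*4 = -4/3)
S(L) = 2*L/(-5 + L) (S(L) = (2*L)/(-5 + L) = 2*L/(-5 + L))
a(c, r) = r + c²
-a(S(h(T)), N) = -(-108 + (2*(-4/3)/(-5 - 4/3))²) = -(-108 + (2*(-4/3)/(-19/3))²) = -(-108 + (2*(-4/3)*(-3/19))²) = -(-108 + (8/19)²) = -(-108 + 64/361) = -1*(-38924/361) = 38924/361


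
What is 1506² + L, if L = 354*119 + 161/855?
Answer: 1975188671/855 ≈ 2.3102e+6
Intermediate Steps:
L = 36017891/855 (L = 42126 + 161*(1/855) = 42126 + 161/855 = 36017891/855 ≈ 42126.)
1506² + L = 1506² + 36017891/855 = 2268036 + 36017891/855 = 1975188671/855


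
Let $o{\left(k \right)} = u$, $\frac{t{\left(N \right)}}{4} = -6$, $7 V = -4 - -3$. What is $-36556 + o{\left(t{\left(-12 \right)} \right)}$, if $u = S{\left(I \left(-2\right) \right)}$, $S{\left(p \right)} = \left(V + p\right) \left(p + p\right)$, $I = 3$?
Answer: $- \frac{255376}{7} \approx -36482.0$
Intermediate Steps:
$V = - \frac{1}{7}$ ($V = \frac{-4 - -3}{7} = \frac{-4 + 3}{7} = \frac{1}{7} \left(-1\right) = - \frac{1}{7} \approx -0.14286$)
$t{\left(N \right)} = -24$ ($t{\left(N \right)} = 4 \left(-6\right) = -24$)
$S{\left(p \right)} = 2 p \left(- \frac{1}{7} + p\right)$ ($S{\left(p \right)} = \left(- \frac{1}{7} + p\right) \left(p + p\right) = \left(- \frac{1}{7} + p\right) 2 p = 2 p \left(- \frac{1}{7} + p\right)$)
$u = \frac{516}{7}$ ($u = \frac{2 \cdot 3 \left(-2\right) \left(-1 + 7 \cdot 3 \left(-2\right)\right)}{7} = \frac{2}{7} \left(-6\right) \left(-1 + 7 \left(-6\right)\right) = \frac{2}{7} \left(-6\right) \left(-1 - 42\right) = \frac{2}{7} \left(-6\right) \left(-43\right) = \frac{516}{7} \approx 73.714$)
$o{\left(k \right)} = \frac{516}{7}$
$-36556 + o{\left(t{\left(-12 \right)} \right)} = -36556 + \frac{516}{7} = - \frac{255376}{7}$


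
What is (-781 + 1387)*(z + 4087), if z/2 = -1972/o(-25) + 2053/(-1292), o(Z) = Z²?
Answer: 498827476203/201875 ≈ 2.4710e+6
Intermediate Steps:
z = -3830949/403750 (z = 2*(-1972/((-25)²) + 2053/(-1292)) = 2*(-1972/625 + 2053*(-1/1292)) = 2*(-1972*1/625 - 2053/1292) = 2*(-1972/625 - 2053/1292) = 2*(-3830949/807500) = -3830949/403750 ≈ -9.4884)
(-781 + 1387)*(z + 4087) = (-781 + 1387)*(-3830949/403750 + 4087) = 606*(1646295301/403750) = 498827476203/201875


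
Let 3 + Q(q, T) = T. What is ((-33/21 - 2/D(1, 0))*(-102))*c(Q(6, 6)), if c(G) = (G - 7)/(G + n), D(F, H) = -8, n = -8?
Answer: 3774/35 ≈ 107.83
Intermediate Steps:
Q(q, T) = -3 + T
c(G) = (-7 + G)/(-8 + G) (c(G) = (G - 7)/(G - 8) = (-7 + G)/(-8 + G))
((-33/21 - 2/D(1, 0))*(-102))*c(Q(6, 6)) = ((-33/21 - 2/(-8))*(-102))*((-7 + (-3 + 6))/(-8 + (-3 + 6))) = ((-33*1/21 - 2*(-⅛))*(-102))*((-7 + 3)/(-8 + 3)) = ((-11/7 + ¼)*(-102))*(-4/(-5)) = (-37/28*(-102))*(-⅕*(-4)) = (1887/14)*(⅘) = 3774/35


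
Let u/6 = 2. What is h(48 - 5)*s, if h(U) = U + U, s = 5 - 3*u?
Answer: -2666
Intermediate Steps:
u = 12 (u = 6*2 = 12)
s = -31 (s = 5 - 3*12 = 5 - 36 = -31)
h(U) = 2*U
h(48 - 5)*s = (2*(48 - 5))*(-31) = (2*43)*(-31) = 86*(-31) = -2666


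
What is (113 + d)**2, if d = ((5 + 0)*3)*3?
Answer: 24964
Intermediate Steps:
d = 45 (d = (5*3)*3 = 15*3 = 45)
(113 + d)**2 = (113 + 45)**2 = 158**2 = 24964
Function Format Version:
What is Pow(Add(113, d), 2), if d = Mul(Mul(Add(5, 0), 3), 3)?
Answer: 24964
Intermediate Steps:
d = 45 (d = Mul(Mul(5, 3), 3) = Mul(15, 3) = 45)
Pow(Add(113, d), 2) = Pow(Add(113, 45), 2) = Pow(158, 2) = 24964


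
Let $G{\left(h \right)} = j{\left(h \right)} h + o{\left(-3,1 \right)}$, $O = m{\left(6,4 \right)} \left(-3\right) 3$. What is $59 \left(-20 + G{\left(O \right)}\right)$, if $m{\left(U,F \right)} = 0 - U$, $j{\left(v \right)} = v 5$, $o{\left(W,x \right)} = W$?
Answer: $858863$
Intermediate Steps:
$j{\left(v \right)} = 5 v$
$m{\left(U,F \right)} = - U$
$O = 54$ ($O = \left(-1\right) 6 \left(-3\right) 3 = \left(-6\right) \left(-3\right) 3 = 18 \cdot 3 = 54$)
$G{\left(h \right)} = -3 + 5 h^{2}$ ($G{\left(h \right)} = 5 h h - 3 = 5 h^{2} - 3 = -3 + 5 h^{2}$)
$59 \left(-20 + G{\left(O \right)}\right) = 59 \left(-20 - \left(3 - 5 \cdot 54^{2}\right)\right) = 59 \left(-20 + \left(-3 + 5 \cdot 2916\right)\right) = 59 \left(-20 + \left(-3 + 14580\right)\right) = 59 \left(-20 + 14577\right) = 59 \cdot 14557 = 858863$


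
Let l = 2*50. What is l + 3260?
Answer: 3360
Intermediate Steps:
l = 100
l + 3260 = 100 + 3260 = 3360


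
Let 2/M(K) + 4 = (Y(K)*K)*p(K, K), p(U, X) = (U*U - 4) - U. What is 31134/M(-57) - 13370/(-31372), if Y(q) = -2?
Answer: 91916703718573/15686 ≈ 5.8598e+9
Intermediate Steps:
p(U, X) = -4 + U² - U (p(U, X) = (U² - 4) - U = (-4 + U²) - U = -4 + U² - U)
M(K) = 2/(-4 - 2*K*(-4 + K² - K)) (M(K) = 2/(-4 + (-2*K)*(-4 + K² - K)) = 2/(-4 - 2*K*(-4 + K² - K)))
31134/M(-57) - 13370/(-31372) = 31134/(1/(-2 - 57*(4 - 57 - 1*(-57)²))) - 13370/(-31372) = 31134/(1/(-2 - 57*(4 - 57 - 1*3249))) - 13370*(-1/31372) = 31134/(1/(-2 - 57*(4 - 57 - 3249))) + 6685/15686 = 31134/(1/(-2 - 57*(-3302))) + 6685/15686 = 31134/(1/(-2 + 188214)) + 6685/15686 = 31134/(1/188212) + 6685/15686 = 31134*188212 + 6685/15686 = 5859792408 + 6685/15686 = 91916703718573/15686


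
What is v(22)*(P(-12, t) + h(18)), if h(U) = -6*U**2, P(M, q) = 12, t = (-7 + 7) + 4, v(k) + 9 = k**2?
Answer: -917700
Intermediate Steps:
v(k) = -9 + k**2
t = 4 (t = 0 + 4 = 4)
v(22)*(P(-12, t) + h(18)) = (-9 + 22**2)*(12 - 6*18**2) = (-9 + 484)*(12 - 6*324) = 475*(12 - 1944) = 475*(-1932) = -917700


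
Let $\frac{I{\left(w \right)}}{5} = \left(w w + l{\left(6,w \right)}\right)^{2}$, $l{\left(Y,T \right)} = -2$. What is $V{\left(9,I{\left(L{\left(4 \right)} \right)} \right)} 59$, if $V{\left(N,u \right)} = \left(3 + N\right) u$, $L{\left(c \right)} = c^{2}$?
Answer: $228386640$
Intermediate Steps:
$I{\left(w \right)} = 5 \left(-2 + w^{2}\right)^{2}$ ($I{\left(w \right)} = 5 \left(w w - 2\right)^{2} = 5 \left(w^{2} - 2\right)^{2} = 5 \left(-2 + w^{2}\right)^{2}$)
$V{\left(N,u \right)} = u \left(3 + N\right)$
$V{\left(9,I{\left(L{\left(4 \right)} \right)} \right)} 59 = 5 \left(-2 + \left(4^{2}\right)^{2}\right)^{2} \left(3 + 9\right) 59 = 5 \left(-2 + 16^{2}\right)^{2} \cdot 12 \cdot 59 = 5 \left(-2 + 256\right)^{2} \cdot 12 \cdot 59 = 5 \cdot 254^{2} \cdot 12 \cdot 59 = 5 \cdot 64516 \cdot 12 \cdot 59 = 322580 \cdot 12 \cdot 59 = 3870960 \cdot 59 = 228386640$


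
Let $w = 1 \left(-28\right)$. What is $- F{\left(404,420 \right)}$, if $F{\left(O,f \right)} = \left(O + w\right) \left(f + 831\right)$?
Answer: $-470376$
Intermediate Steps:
$w = -28$
$F{\left(O,f \right)} = \left(-28 + O\right) \left(831 + f\right)$ ($F{\left(O,f \right)} = \left(O - 28\right) \left(f + 831\right) = \left(-28 + O\right) \left(831 + f\right)$)
$- F{\left(404,420 \right)} = - (-23268 - 11760 + 831 \cdot 404 + 404 \cdot 420) = - (-23268 - 11760 + 335724 + 169680) = \left(-1\right) 470376 = -470376$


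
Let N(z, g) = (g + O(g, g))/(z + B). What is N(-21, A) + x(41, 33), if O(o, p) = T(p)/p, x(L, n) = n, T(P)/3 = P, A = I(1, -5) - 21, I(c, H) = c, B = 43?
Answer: 709/22 ≈ 32.227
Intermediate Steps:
A = -20 (A = 1 - 21 = -20)
T(P) = 3*P
O(o, p) = 3 (O(o, p) = (3*p)/p = 3)
N(z, g) = (3 + g)/(43 + z) (N(z, g) = (g + 3)/(z + 43) = (3 + g)/(43 + z))
N(-21, A) + x(41, 33) = (3 - 20)/(43 - 21) + 33 = -17/22 + 33 = 709/22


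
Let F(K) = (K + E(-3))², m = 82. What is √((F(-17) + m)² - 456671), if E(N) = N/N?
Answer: I*√342427 ≈ 585.17*I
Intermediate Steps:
E(N) = 1
F(K) = (1 + K)² (F(K) = (K + 1)² = (1 + K)²)
√((F(-17) + m)² - 456671) = √(((1 - 17)² + 82)² - 456671) = √(((-16)² + 82)² - 456671) = √((256 + 82)² - 456671) = √(338² - 456671) = √(114244 - 456671) = √(-342427) = I*√342427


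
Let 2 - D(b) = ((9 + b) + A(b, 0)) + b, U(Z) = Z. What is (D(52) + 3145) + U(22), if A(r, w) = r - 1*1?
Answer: 3005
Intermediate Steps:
A(r, w) = -1 + r (A(r, w) = r - 1 = -1 + r)
D(b) = -6 - 3*b (D(b) = 2 - (((9 + b) + (-1 + b)) + b) = 2 - ((8 + 2*b) + b) = 2 - (8 + 3*b) = 2 + (-8 - 3*b) = -6 - 3*b)
(D(52) + 3145) + U(22) = ((-6 - 3*52) + 3145) + 22 = ((-6 - 156) + 3145) + 22 = (-162 + 3145) + 22 = 2983 + 22 = 3005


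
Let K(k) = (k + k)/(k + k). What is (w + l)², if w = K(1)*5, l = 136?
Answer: 19881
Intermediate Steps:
K(k) = 1 (K(k) = (2*k)/((2*k)) = (2*k)*(1/(2*k)) = 1)
w = 5 (w = 1*5 = 5)
(w + l)² = (5 + 136)² = 141² = 19881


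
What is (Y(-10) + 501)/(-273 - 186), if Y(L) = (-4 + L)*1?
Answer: -487/459 ≈ -1.0610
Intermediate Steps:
Y(L) = -4 + L
(Y(-10) + 501)/(-273 - 186) = ((-4 - 10) + 501)/(-273 - 186) = (-14 + 501)/(-459) = 487*(-1/459) = -487/459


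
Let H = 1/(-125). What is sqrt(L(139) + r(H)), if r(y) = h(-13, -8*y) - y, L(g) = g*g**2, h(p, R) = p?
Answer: sqrt(1678503755)/25 ≈ 1638.8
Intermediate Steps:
L(g) = g**3
H = -1/125 ≈ -0.0080000
r(y) = -13 - y
sqrt(L(139) + r(H)) = sqrt(139**3 + (-13 - 1*(-1/125))) = sqrt(2685619 + (-13 + 1/125)) = sqrt(2685619 - 1624/125) = sqrt(335700751/125) = sqrt(1678503755)/25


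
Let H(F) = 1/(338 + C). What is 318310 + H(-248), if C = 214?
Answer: 175707121/552 ≈ 3.1831e+5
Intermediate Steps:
H(F) = 1/552 (H(F) = 1/(338 + 214) = 1/552)
318310 + H(-248) = 318310 + 1/552 = 175707121/552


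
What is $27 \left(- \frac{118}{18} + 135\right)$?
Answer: $3468$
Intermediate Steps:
$27 \left(- \frac{118}{18} + 135\right) = 27 \left(\left(-118\right) \frac{1}{18} + 135\right) = 27 \left(- \frac{59}{9} + 135\right) = 27 \cdot \frac{1156}{9} = 3468$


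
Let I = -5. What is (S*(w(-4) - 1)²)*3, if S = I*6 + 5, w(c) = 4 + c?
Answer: -75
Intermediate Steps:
S = -25 (S = -5*6 + 5 = -30 + 5 = -25)
(S*(w(-4) - 1)²)*3 = -25*((4 - 4) - 1)²*3 = -25*(0 - 1)²*3 = -25*(-1)²*3 = -25*1*3 = -25*3 = -75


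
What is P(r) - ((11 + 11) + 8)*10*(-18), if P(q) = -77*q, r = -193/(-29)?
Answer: 141739/29 ≈ 4887.6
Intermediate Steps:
r = 193/29 (r = -193*(-1/29) = 193/29 ≈ 6.6552)
P(r) - ((11 + 11) + 8)*10*(-18) = -77*193/29 - ((11 + 11) + 8)*10*(-18) = -14861/29 - (22 + 8)*10*(-18) = -14861/29 - 30*10*(-18) = -14861/29 - 300*(-18) = -14861/29 - 1*(-5400) = -14861/29 + 5400 = 141739/29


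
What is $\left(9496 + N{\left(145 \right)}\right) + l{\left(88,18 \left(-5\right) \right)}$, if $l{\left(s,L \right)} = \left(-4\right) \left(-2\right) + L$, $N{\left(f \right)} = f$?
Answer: $9559$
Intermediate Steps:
$l{\left(s,L \right)} = 8 + L$
$\left(9496 + N{\left(145 \right)}\right) + l{\left(88,18 \left(-5\right) \right)} = \left(9496 + 145\right) + \left(8 + 18 \left(-5\right)\right) = 9641 + \left(8 - 90\right) = 9641 - 82 = 9559$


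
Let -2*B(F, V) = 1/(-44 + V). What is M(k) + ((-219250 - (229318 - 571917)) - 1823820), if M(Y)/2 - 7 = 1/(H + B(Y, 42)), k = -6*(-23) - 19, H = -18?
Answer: -120732455/71 ≈ -1.7005e+6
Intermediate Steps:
B(F, V) = -1/(2*(-44 + V))
k = 119 (k = 138 - 19 = 119)
M(Y) = 986/71 (M(Y) = 14 + 2/(-18 - 1/(-88 + 2*42)) = 14 + 2/(-18 - 1/(-88 + 84)) = 14 + 2/(-18 - 1/(-4)) = 14 + 2/(-18 - 1*(-¼)) = 14 + 2/(-18 + ¼) = 14 + 2/(-71/4) = 14 + 2*(-4/71) = 14 - 8/71 = 986/71)
M(k) + ((-219250 - (229318 - 571917)) - 1823820) = 986/71 + ((-219250 - (229318 - 571917)) - 1823820) = 986/71 + ((-219250 - 1*(-342599)) - 1823820) = 986/71 + ((-219250 + 342599) - 1823820) = 986/71 + (123349 - 1823820) = 986/71 - 1700471 = -120732455/71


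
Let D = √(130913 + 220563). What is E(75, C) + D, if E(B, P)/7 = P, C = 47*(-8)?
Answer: -2632 + 2*√87869 ≈ -2039.1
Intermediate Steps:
C = -376
D = 2*√87869 (D = √351476 = 2*√87869 ≈ 592.85)
E(B, P) = 7*P
E(75, C) + D = 7*(-376) + 2*√87869 = -2632 + 2*√87869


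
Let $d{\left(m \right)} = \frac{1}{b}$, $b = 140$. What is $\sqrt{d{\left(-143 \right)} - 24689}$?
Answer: $\frac{3 i \sqrt{13441785}}{70} \approx 157.13 i$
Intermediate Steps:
$d{\left(m \right)} = \frac{1}{140}$
$\sqrt{d{\left(-143 \right)} - 24689} = \sqrt{\frac{1}{140} - 24689} = \sqrt{- \frac{3456459}{140}} = \frac{3 i \sqrt{13441785}}{70}$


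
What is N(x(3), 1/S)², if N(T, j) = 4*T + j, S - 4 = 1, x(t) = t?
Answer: 3721/25 ≈ 148.84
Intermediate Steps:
S = 5 (S = 4 + 1 = 5)
N(T, j) = j + 4*T
N(x(3), 1/S)² = (1/5 + 4*3)² = (⅕ + 12)² = (61/5)² = 3721/25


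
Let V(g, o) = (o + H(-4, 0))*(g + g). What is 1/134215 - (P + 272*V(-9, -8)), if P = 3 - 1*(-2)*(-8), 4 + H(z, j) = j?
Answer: -7883654884/134215 ≈ -58739.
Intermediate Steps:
H(z, j) = -4 + j
V(g, o) = 2*g*(-4 + o) (V(g, o) = (o + (-4 + 0))*(g + g) = (o - 4)*(2*g) = (-4 + o)*(2*g) = 2*g*(-4 + o))
P = -13 (P = 3 + 2*(-8) = 3 - 16 = -13)
1/134215 - (P + 272*V(-9, -8)) = 1/134215 - (-13 + 272*(2*(-9)*(-4 - 8))) = 1/134215 - (-13 + 272*(2*(-9)*(-12))) = 1/134215 - (-13 + 272*216) = 1/134215 - (-13 + 58752) = 1/134215 - 1*58739 = 1/134215 - 58739 = -7883654884/134215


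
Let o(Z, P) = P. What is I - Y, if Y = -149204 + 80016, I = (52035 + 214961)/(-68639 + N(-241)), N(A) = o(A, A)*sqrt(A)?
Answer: 163458205504926/2362654921 + 32173018*I*sqrt(241)/2362654921 ≈ 69184.0 + 0.2114*I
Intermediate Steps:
N(A) = A**(3/2) (N(A) = A*sqrt(A) = A**(3/2))
I = 266996/(-68639 - 241*I*sqrt(241)) (I = (52035 + 214961)/(-68639 + (-241)**(3/2)) = 266996/(-68639 - 241*I*sqrt(241)) ≈ -3.8783 + 0.2114*I)
Y = -69188
I - Y = (-9163169222/2362654921 + 32173018*I*sqrt(241)/2362654921) - 1*(-69188) = (-9163169222/2362654921 + 32173018*I*sqrt(241)/2362654921) + 69188 = 163458205504926/2362654921 + 32173018*I*sqrt(241)/2362654921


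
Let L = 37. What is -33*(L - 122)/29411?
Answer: 2805/29411 ≈ 0.095372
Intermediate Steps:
-33*(L - 122)/29411 = -33*(37 - 122)/29411 = -33*(-85)*(1/29411) = 2805*(1/29411) = 2805/29411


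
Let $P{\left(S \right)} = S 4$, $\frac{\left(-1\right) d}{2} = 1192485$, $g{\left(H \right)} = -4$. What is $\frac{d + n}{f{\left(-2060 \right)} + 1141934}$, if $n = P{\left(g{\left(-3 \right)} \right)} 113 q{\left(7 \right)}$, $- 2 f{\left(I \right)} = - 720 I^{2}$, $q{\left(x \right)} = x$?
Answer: $- \frac{1198813}{764418967} \approx -0.0015683$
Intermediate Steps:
$d = -2384970$ ($d = \left(-2\right) 1192485 = -2384970$)
$f{\left(I \right)} = 360 I^{2}$ ($f{\left(I \right)} = - \frac{\left(-720\right) I^{2}}{2} = 360 I^{2}$)
$P{\left(S \right)} = 4 S$
$n = -12656$ ($n = 4 \left(-4\right) 113 \cdot 7 = \left(-16\right) 113 \cdot 7 = \left(-1808\right) 7 = -12656$)
$\frac{d + n}{f{\left(-2060 \right)} + 1141934} = \frac{-2384970 - 12656}{360 \left(-2060\right)^{2} + 1141934} = - \frac{2397626}{360 \cdot 4243600 + 1141934} = - \frac{2397626}{1527696000 + 1141934} = - \frac{2397626}{1528837934} = \left(-2397626\right) \frac{1}{1528837934} = - \frac{1198813}{764418967}$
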